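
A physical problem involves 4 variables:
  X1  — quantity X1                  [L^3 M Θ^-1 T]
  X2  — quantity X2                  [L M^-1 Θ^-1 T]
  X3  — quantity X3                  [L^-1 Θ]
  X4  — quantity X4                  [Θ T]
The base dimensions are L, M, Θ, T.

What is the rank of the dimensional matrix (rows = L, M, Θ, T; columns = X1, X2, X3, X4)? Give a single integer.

3

Write exponents as rows L,M,Θ,T / cols X1,X2,X3,X4:
  L: [ 3  1 -1  0]
  M: [ 1 -1  0  0]
  Θ: [-1 -1  1  1]
  T: [ 1  1  0  1]
RREF → pivots at {X1,X2,X3} ⇒ r = 3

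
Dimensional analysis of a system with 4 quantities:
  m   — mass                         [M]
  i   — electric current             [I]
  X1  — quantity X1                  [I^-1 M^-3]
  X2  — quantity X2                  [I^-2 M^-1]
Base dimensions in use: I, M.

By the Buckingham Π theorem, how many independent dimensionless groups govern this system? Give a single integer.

2

Write exponents as rows I,M / cols m,i,X1,X2:
  I: [ 0  1 -1 -2]
  M: [ 1  0 -3 -1]
Row reduction gives pivot columns m,i; rank = 2
n=4, r=2 ⇒ 2 dimensionless groups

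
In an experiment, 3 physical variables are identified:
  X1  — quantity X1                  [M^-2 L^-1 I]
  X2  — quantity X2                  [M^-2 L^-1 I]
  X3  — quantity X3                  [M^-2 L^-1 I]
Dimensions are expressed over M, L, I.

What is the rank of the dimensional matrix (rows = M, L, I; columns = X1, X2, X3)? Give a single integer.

1

Dimensional matrix (M×L×I by X1×X2×X3):
  M: [-2 -2 -2]
  L: [-1 -1 -1]
  I: [ 1  1  1]
RREF → pivots at {X1} ⇒ r = 1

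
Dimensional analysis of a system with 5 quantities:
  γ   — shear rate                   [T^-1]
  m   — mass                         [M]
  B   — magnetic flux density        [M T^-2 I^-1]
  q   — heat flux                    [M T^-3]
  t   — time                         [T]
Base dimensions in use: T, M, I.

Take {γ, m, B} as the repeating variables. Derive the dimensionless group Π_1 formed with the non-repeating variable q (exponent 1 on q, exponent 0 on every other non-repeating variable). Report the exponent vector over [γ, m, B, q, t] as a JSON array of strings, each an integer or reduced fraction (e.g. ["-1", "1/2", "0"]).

["-3", "-1", "0", "1", "0"]

Dimensional matrix (T×M×I by γ×m×B×q×t):
  T: [-1  0 -2 -3  1]
  M: [ 0  1  1  1  0]
  I: [ 0  0 -1  0  0]
RREF → pivots at {γ,m,B} ⇒ r = 3
Repeat: γ,m,B; free: q,t
RREF:
  r0: [   1    0    0    3   -1]
  r1: [   0    1    0    1    0]
  r2: [   0    0    1    0    0]
Fix exponent of q at 1, t at 0; solve each RREF row for its pivot's exponent:
  r0: exp(γ) + (3)·1 = 0 ⇒ exp(γ) = -3
  r1: exp(m) + (1)·1 = 0 ⇒ exp(m) = -1
  r2: exp(B) + (0)·1 = 0 ⇒ exp(B) = 0
Π_1 = γ^-3 · m^-1 · q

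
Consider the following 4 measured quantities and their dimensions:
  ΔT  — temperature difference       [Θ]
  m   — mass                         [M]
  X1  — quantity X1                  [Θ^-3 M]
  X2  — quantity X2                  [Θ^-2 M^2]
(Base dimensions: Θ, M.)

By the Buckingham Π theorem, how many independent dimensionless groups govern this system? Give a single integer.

2

Exponent matrix [Θ,M] × [ΔT,m,X1,X2]:
  Θ: [ 1  0 -3 -2]
  M: [ 0  1  1  2]
Row reduction gives pivot columns ΔT,m; rank = 2
n=4, r=2 ⇒ 2 dimensionless groups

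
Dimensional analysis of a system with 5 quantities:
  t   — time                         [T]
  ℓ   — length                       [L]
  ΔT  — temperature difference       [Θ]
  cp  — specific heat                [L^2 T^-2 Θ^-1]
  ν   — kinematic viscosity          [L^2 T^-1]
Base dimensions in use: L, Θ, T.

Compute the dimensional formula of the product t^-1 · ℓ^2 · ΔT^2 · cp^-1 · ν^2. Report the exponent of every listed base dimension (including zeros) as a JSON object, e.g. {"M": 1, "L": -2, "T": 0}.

Exponent matrix [L,Θ,T] × [t,ℓ,ΔT,cp,ν]:
  L: [ 0  1  0  2  2]
  Θ: [ 0  0  1 -1  0]
  T: [ 1  0  0 -2 -1]
  [L]: (-1)·0+(2)·1+(2)·0+(-1)·2+(2)·2 = 4
  [Θ]: (-1)·0+(2)·0+(2)·1+(-1)·-1+(2)·0 = 3
  [T]: (-1)·1+(2)·0+(2)·0+(-1)·-2+(2)·-1 = -1
⇒ L^4 Θ^3 T^-1

{"L": 4, "Θ": 3, "T": -1}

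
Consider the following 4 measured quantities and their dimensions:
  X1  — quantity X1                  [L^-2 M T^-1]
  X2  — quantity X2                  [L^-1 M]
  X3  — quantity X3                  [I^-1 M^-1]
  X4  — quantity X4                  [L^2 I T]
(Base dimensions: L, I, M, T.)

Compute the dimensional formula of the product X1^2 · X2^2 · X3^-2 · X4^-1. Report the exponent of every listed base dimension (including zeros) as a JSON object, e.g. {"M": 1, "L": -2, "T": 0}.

Exponent matrix [L,I,M,T] × [X1,X2,X3,X4]:
  L: [-2 -1  0  2]
  I: [ 0  0 -1  1]
  M: [ 1  1 -1  0]
  T: [-1  0  0  1]
  [L]: (2)·-2+(2)·-1+(-2)·0+(-1)·2 = -8
  [I]: (2)·0+(2)·0+(-2)·-1+(-1)·1 = 1
  [M]: (2)·1+(2)·1+(-2)·-1+(-1)·0 = 6
  [T]: (2)·-1+(2)·0+(-2)·0+(-1)·1 = -3
⇒ L^-8 I M^6 T^-3

{"L": -8, "I": 1, "M": 6, "T": -3}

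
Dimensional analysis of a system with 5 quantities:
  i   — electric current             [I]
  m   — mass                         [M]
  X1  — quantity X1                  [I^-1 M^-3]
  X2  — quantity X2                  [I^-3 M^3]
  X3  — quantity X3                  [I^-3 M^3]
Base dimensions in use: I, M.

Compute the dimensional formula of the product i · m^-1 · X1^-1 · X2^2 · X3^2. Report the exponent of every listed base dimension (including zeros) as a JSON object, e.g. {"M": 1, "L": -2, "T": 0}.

{"I": -10, "M": 14}

Dimensional matrix (I×M by i×m×X1×X2×X3):
  I: [ 1  0 -1 -3 -3]
  M: [ 0  1 -3  3  3]
  [I]: (1)·1+(-1)·0+(-1)·-1+(2)·-3+(2)·-3 = -10
  [M]: (1)·0+(-1)·1+(-1)·-3+(2)·3+(2)·3 = 14
⇒ I^-10 M^14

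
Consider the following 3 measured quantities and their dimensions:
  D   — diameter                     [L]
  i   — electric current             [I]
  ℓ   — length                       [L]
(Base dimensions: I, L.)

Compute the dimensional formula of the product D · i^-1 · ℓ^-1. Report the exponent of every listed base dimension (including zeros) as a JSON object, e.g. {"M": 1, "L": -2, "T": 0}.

{"I": -1, "L": 0}

Dimensional matrix (I×L by D×i×ℓ):
  I: [ 0  1  0]
  L: [ 1  0  1]
  [I]: (1)·0+(-1)·1+(-1)·0 = -1
  [L]: (1)·1+(-1)·0+(-1)·1 = 0
⇒ I^-1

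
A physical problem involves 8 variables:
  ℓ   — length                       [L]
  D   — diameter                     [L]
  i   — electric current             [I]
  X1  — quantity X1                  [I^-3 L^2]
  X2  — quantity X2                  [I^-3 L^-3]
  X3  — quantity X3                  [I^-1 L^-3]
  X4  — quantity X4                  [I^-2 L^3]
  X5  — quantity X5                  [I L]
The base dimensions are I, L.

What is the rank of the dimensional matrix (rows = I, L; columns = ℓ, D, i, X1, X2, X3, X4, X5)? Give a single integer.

Dimensional matrix (I×L by ℓ×D×i×X1×X2×X3×X4×X5):
  I: [ 0  0  1 -3 -3 -1 -2  1]
  L: [ 1  1  0  2 -3 -3  3  1]
Echelon form has 2 nonzero rows (pivots: ℓ,i)

2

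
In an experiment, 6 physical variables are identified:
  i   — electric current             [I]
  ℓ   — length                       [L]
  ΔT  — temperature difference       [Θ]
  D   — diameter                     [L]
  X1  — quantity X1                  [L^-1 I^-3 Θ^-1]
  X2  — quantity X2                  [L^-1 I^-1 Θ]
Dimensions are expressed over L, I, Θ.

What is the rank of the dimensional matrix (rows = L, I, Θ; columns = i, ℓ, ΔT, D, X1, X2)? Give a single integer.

3

Write exponents as rows L,I,Θ / cols i,ℓ,ΔT,D,X1,X2:
  L: [ 0  1  0  1 -1 -1]
  I: [ 1  0  0  0 -3 -1]
  Θ: [ 0  0  1  0 -1  1]
Row reduction gives pivot columns i,ℓ,ΔT; rank = 3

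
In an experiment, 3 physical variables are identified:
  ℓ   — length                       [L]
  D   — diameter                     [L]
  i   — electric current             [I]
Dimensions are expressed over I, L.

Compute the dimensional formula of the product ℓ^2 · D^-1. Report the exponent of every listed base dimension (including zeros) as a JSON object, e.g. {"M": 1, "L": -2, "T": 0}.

Write exponents as rows I,L / cols ℓ,D,i:
  I: [ 0  0  1]
  L: [ 1  1  0]
  [I]: (2)·0+(-1)·0 = 0
  [L]: (2)·1+(-1)·1 = 1
⇒ L

{"I": 0, "L": 1}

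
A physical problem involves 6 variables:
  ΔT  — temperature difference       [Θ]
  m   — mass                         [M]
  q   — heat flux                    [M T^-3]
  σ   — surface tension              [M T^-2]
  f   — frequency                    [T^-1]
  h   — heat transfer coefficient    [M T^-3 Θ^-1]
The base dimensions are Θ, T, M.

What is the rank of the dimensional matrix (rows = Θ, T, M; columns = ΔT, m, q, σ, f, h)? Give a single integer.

3

Write exponents as rows Θ,T,M / cols ΔT,m,q,σ,f,h:
  Θ: [ 1  0  0  0  0 -1]
  T: [ 0  0 -3 -2 -1 -3]
  M: [ 0  1  1  1  0  1]
Row reduction gives pivot columns ΔT,m,q; rank = 3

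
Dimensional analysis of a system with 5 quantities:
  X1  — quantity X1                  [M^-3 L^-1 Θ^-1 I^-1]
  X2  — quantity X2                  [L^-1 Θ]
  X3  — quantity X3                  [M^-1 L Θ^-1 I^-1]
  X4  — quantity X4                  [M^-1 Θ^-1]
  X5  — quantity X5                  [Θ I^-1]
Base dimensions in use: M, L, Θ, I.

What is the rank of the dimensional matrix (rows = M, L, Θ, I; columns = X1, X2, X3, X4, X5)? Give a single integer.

3

Write exponents as rows M,L,Θ,I / cols X1,X2,X3,X4,X5:
  M: [-3  0 -1 -1  0]
  L: [-1 -1  1  0  0]
  Θ: [-1  1 -1 -1  1]
  I: [-1  0 -1  0 -1]
Echelon form has 3 nonzero rows (pivots: X1,X2,X3)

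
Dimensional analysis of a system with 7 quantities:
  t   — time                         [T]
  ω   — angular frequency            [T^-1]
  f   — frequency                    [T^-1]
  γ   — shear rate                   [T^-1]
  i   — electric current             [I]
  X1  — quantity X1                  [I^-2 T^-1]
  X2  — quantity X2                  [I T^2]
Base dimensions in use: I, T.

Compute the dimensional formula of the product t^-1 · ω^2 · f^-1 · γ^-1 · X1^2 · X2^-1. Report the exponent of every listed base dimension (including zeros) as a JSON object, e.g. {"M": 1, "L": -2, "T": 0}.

{"I": -5, "T": -5}

Exponent matrix [I,T] × [t,ω,f,γ,i,X1,X2]:
  I: [ 0  0  0  0  1 -2  1]
  T: [ 1 -1 -1 -1  0 -1  2]
  [I]: (-1)·0+(2)·0+(-1)·0+(-1)·0+(2)·-2+(-1)·1 = -5
  [T]: (-1)·1+(2)·-1+(-1)·-1+(-1)·-1+(2)·-1+(-1)·2 = -5
⇒ I^-5 T^-5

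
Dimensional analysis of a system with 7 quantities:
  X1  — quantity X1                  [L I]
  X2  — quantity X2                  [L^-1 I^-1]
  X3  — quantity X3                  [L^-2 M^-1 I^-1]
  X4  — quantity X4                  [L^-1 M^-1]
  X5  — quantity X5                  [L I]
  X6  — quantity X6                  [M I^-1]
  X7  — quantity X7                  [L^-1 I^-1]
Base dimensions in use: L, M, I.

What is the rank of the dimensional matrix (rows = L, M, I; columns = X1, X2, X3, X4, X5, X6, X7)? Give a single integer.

Dimensional matrix (L×M×I by X1×X2×X3×X4×X5×X6×X7):
  L: [ 1 -1 -2 -1  1  0 -1]
  M: [ 0  0 -1 -1  0  1  0]
  I: [ 1 -1 -1  0  1 -1 -1]
Echelon form has 2 nonzero rows (pivots: X1,X3)

2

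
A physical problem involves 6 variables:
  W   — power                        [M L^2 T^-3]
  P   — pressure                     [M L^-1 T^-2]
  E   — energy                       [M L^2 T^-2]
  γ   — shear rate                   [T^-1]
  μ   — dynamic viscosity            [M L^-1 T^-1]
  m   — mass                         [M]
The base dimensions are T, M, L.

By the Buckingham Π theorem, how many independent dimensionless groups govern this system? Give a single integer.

Dimensional matrix (T×M×L by W×P×E×γ×μ×m):
  T: [-3 -2 -2 -1 -1  0]
  M: [ 1  1  1  0  1  1]
  L: [ 2 -1  2  0 -1  0]
RREF → pivots at {W,P,E} ⇒ r = 3
6 vars − rank 3 = 3 Π groups

3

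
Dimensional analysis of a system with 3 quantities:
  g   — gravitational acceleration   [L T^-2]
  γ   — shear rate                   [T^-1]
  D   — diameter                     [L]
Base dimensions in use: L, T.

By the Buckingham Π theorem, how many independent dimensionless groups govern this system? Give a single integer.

Write exponents as rows L,T / cols g,γ,D:
  L: [ 1  0  1]
  T: [-2 -1  0]
Row reduction gives pivot columns g,γ; rank = 2
Π count = n − r = 3 − 2 = 1

1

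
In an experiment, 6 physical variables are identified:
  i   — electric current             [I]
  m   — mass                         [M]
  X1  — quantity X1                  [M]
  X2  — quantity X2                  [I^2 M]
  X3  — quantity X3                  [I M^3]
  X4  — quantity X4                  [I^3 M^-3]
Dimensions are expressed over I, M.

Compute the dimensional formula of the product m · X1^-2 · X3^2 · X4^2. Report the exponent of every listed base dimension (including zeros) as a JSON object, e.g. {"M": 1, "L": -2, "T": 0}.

Write exponents as rows I,M / cols i,m,X1,X2,X3,X4:
  I: [ 1  0  0  2  1  3]
  M: [ 0  1  1  1  3 -3]
  [I]: (1)·0+(-2)·0+(2)·1+(2)·3 = 8
  [M]: (1)·1+(-2)·1+(2)·3+(2)·-3 = -1
⇒ I^8 M^-1

{"I": 8, "M": -1}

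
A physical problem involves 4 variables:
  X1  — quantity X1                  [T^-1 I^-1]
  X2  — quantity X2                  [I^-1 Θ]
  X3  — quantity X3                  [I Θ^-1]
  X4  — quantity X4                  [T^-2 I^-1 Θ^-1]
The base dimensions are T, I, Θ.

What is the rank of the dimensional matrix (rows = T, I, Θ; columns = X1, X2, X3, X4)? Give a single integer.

2

Exponent matrix [T,I,Θ] × [X1,X2,X3,X4]:
  T: [-1  0  0 -2]
  I: [-1 -1  1 -1]
  Θ: [ 0  1 -1 -1]
Row reduction gives pivot columns X1,X2; rank = 2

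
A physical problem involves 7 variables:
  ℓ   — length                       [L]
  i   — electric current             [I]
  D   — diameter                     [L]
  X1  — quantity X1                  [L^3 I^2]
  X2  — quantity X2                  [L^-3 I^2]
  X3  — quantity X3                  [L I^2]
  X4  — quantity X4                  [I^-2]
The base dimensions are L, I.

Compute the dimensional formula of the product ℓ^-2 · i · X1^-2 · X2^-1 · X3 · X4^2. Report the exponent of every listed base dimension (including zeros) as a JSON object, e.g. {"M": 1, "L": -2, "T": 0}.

{"L": -4, "I": -7}

Exponent matrix [L,I] × [ℓ,i,D,X1,X2,X3,X4]:
  L: [ 1  0  1  3 -3  1  0]
  I: [ 0  1  0  2  2  2 -2]
  [L]: (-2)·1+(1)·0+(-2)·3+(-1)·-3+(1)·1+(2)·0 = -4
  [I]: (-2)·0+(1)·1+(-2)·2+(-1)·2+(1)·2+(2)·-2 = -7
⇒ L^-4 I^-7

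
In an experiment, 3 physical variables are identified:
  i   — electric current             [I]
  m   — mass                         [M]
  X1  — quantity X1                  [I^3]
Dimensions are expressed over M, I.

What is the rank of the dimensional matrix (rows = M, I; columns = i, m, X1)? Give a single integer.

Dimensional matrix (M×I by i×m×X1):
  M: [ 0  1  0]
  I: [ 1  0  3]
Row reduction gives pivot columns i,m; rank = 2

2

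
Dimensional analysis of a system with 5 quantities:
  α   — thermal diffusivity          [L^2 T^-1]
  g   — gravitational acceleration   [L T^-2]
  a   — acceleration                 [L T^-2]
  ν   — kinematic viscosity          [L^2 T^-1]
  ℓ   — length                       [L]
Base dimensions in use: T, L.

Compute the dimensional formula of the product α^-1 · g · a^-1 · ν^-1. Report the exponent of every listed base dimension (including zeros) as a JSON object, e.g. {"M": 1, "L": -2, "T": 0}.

{"T": 2, "L": -4}

Exponent matrix [T,L] × [α,g,a,ν,ℓ]:
  T: [-1 -2 -2 -1  0]
  L: [ 2  1  1  2  1]
  [T]: (-1)·-1+(1)·-2+(-1)·-2+(-1)·-1 = 2
  [L]: (-1)·2+(1)·1+(-1)·1+(-1)·2 = -4
⇒ T^2 L^-4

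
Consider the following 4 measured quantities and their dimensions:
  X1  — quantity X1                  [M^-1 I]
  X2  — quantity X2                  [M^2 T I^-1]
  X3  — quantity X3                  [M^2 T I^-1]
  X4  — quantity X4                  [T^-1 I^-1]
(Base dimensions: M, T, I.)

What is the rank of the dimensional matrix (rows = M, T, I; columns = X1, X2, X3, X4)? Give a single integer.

Write exponents as rows M,T,I / cols X1,X2,X3,X4:
  M: [-1  2  2  0]
  T: [ 0  1  1 -1]
  I: [ 1 -1 -1 -1]
RREF → pivots at {X1,X2} ⇒ r = 2

2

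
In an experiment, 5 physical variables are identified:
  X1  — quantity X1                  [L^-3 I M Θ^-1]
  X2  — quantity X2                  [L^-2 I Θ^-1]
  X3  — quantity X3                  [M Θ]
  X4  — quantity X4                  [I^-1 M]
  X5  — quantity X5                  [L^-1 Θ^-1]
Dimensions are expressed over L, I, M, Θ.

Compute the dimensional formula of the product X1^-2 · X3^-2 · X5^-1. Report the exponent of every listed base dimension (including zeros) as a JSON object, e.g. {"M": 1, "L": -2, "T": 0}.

Dimensional matrix (L×I×M×Θ by X1×X2×X3×X4×X5):
  L: [-3 -2  0  0 -1]
  I: [ 1  1  0 -1  0]
  M: [ 1  0  1  1  0]
  Θ: [-1 -1  1  0 -1]
  [L]: (-2)·-3+(-2)·0+(-1)·-1 = 7
  [I]: (-2)·1+(-2)·0+(-1)·0 = -2
  [M]: (-2)·1+(-2)·1+(-1)·0 = -4
  [Θ]: (-2)·-1+(-2)·1+(-1)·-1 = 1
⇒ L^7 I^-2 M^-4 Θ

{"L": 7, "I": -2, "M": -4, "Θ": 1}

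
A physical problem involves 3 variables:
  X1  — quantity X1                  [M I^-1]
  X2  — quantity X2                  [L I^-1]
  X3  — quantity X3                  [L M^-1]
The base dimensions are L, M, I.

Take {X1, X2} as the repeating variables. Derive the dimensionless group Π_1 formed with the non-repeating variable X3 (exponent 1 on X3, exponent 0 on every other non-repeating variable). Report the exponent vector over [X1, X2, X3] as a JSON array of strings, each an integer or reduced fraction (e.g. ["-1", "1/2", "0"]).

Exponent matrix [L,M,I] × [X1,X2,X3]:
  L: [ 0  1  1]
  M: [ 1  0 -1]
  I: [-1 -1  0]
Echelon form has 2 nonzero rows (pivots: X1,X2)
Repeat: X1,X2; free: X3
RREF:
  r0: [   1    0   -1]
  r1: [   0    1    1]
  r2: [   0    0    0]
Fix exponent of X3 at 1; solve each RREF row for its pivot's exponent:
  r0: exp(X1) + (-1)·1 = 0 ⇒ exp(X1) = 1
  r1: exp(X2) + (1)·1 = 0 ⇒ exp(X2) = -1
Π_1 = X1 · X2^-1 · X3

["1", "-1", "1"]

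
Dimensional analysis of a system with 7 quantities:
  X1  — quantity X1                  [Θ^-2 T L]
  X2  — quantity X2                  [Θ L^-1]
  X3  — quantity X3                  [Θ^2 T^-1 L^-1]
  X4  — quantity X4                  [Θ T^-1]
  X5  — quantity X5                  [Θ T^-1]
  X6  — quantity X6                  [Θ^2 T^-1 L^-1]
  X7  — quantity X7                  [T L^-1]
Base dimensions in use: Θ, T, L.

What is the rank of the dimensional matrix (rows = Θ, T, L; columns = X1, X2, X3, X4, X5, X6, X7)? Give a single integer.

2

Dimensional matrix (Θ×T×L by X1×X2×X3×X4×X5×X6×X7):
  Θ: [-2  1  2  1  1  2  0]
  T: [ 1  0 -1 -1 -1 -1  1]
  L: [ 1 -1 -1  0  0 -1 -1]
Row reduction gives pivot columns X1,X2; rank = 2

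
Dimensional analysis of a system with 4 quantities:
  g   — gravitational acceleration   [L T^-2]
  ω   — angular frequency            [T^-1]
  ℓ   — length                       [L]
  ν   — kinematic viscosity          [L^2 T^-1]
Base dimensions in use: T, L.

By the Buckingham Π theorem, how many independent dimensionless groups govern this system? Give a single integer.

Exponent matrix [T,L] × [g,ω,ℓ,ν]:
  T: [-2 -1  0 -1]
  L: [ 1  0  1  2]
Echelon form has 2 nonzero rows (pivots: g,ω)
n=4, r=2 ⇒ 2 dimensionless groups

2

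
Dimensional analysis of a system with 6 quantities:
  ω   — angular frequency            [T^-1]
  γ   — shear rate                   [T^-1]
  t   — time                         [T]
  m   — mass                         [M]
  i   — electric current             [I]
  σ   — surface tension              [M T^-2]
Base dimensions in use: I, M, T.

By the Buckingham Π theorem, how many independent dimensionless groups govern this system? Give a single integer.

3

Write exponents as rows I,M,T / cols ω,γ,t,m,i,σ:
  I: [ 0  0  0  0  1  0]
  M: [ 0  0  0  1  0  1]
  T: [-1 -1  1  0  0 -2]
Echelon form has 3 nonzero rows (pivots: ω,m,i)
Π count = n − r = 6 − 3 = 3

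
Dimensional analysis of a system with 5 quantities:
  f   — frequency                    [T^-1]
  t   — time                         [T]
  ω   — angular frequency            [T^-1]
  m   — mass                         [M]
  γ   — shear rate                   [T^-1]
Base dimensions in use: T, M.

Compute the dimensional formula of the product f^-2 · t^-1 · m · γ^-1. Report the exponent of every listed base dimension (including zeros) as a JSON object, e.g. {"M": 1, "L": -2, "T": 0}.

Write exponents as rows T,M / cols f,t,ω,m,γ:
  T: [-1  1 -1  0 -1]
  M: [ 0  0  0  1  0]
  [T]: (-2)·-1+(-1)·1+(1)·0+(-1)·-1 = 2
  [M]: (-2)·0+(-1)·0+(1)·1+(-1)·0 = 1
⇒ T^2 M

{"T": 2, "M": 1}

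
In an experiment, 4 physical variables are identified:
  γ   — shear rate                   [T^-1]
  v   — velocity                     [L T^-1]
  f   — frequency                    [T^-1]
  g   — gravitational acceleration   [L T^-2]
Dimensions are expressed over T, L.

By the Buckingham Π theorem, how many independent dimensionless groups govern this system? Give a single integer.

2

Dimensional matrix (T×L by γ×v×f×g):
  T: [-1 -1 -1 -2]
  L: [ 0  1  0  1]
Echelon form has 2 nonzero rows (pivots: γ,v)
Π count = n − r = 4 − 2 = 2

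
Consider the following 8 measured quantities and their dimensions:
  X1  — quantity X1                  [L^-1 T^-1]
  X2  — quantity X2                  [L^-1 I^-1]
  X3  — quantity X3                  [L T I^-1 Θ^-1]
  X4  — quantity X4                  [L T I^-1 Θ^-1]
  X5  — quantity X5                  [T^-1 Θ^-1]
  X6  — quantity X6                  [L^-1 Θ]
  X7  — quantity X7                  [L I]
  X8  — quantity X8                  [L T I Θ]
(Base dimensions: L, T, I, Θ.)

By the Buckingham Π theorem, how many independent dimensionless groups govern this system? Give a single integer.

5

Write exponents as rows L,T,I,Θ / cols X1,X2,X3,X4,X5,X6,X7,X8:
  L: [-1 -1  1  1  0 -1  1  1]
  T: [-1  0  1  1 -1  0  0  1]
  I: [ 0 -1 -1 -1  0  0  1  1]
  Θ: [ 0  0 -1 -1 -1  1  0  1]
RREF → pivots at {X1,X2,X3} ⇒ r = 3
n=8, r=3 ⇒ 5 dimensionless groups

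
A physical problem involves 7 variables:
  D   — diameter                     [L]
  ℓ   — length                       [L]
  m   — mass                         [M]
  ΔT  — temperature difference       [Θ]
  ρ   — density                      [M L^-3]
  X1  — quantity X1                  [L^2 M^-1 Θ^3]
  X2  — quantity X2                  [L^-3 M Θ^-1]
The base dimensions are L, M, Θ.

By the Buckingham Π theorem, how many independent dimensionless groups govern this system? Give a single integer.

Write exponents as rows L,M,Θ / cols D,ℓ,m,ΔT,ρ,X1,X2:
  L: [ 1  1  0  0 -3  2 -3]
  M: [ 0  0  1  0  1 -1  1]
  Θ: [ 0  0  0  1  0  3 -1]
Row reduction gives pivot columns D,m,ΔT; rank = 3
n=7, r=3 ⇒ 4 dimensionless groups

4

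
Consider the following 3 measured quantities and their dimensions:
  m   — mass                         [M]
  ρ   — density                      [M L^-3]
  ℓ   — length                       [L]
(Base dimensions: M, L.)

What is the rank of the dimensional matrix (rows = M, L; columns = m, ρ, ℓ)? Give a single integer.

2

Dimensional matrix (M×L by m×ρ×ℓ):
  M: [ 1  1  0]
  L: [ 0 -3  1]
Echelon form has 2 nonzero rows (pivots: m,ρ)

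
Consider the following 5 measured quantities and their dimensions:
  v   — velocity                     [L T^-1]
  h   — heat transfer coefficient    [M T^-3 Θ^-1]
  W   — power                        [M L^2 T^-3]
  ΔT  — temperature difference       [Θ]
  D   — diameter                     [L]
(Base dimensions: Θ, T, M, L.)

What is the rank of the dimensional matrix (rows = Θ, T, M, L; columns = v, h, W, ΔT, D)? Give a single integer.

Dimensional matrix (Θ×T×M×L by v×h×W×ΔT×D):
  Θ: [ 0 -1  0  1  0]
  T: [-1 -3 -3  0  0]
  M: [ 0  1  1  0  0]
  L: [ 1  0  2  0  1]
Echelon form has 4 nonzero rows (pivots: v,h,W,ΔT)

4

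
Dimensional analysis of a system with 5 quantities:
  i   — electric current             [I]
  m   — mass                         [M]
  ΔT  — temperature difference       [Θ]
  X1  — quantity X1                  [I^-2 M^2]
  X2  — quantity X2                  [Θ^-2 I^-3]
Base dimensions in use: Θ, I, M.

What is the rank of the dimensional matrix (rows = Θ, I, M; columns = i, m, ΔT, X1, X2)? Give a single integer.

Write exponents as rows Θ,I,M / cols i,m,ΔT,X1,X2:
  Θ: [ 0  0  1  0 -2]
  I: [ 1  0  0 -2 -3]
  M: [ 0  1  0  2  0]
Row reduction gives pivot columns i,m,ΔT; rank = 3

3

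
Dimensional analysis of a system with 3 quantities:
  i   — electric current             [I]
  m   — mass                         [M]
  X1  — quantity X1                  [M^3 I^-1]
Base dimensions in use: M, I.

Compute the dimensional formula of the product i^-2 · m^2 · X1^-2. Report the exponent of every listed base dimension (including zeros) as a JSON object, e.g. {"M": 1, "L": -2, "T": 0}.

Exponent matrix [M,I] × [i,m,X1]:
  M: [ 0  1  3]
  I: [ 1  0 -1]
  [M]: (-2)·0+(2)·1+(-2)·3 = -4
  [I]: (-2)·1+(2)·0+(-2)·-1 = 0
⇒ M^-4

{"M": -4, "I": 0}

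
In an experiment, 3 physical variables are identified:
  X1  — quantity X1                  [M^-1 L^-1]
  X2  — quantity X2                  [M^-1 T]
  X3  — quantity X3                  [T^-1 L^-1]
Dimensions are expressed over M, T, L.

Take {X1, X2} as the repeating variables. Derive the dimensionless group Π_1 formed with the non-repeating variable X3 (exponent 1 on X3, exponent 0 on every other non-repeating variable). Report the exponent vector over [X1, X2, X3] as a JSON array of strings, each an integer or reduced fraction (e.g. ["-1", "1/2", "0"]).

Dimensional matrix (M×T×L by X1×X2×X3):
  M: [-1 -1  0]
  T: [ 0  1 -1]
  L: [-1  0 -1]
Echelon form has 2 nonzero rows (pivots: X1,X2)
Pivot set = {X1,X2}, free = {X3}
RREF:
  r0: [   1    0    1]
  r1: [   0    1   -1]
  r2: [   0    0    0]
Fix exponent of X3 at 1; solve each RREF row for its pivot's exponent:
  r0: exp(X1) + (1)·1 = 0 ⇒ exp(X1) = -1
  r1: exp(X2) + (-1)·1 = 0 ⇒ exp(X2) = 1
Π_1 = X1^-1 · X2 · X3

["-1", "1", "1"]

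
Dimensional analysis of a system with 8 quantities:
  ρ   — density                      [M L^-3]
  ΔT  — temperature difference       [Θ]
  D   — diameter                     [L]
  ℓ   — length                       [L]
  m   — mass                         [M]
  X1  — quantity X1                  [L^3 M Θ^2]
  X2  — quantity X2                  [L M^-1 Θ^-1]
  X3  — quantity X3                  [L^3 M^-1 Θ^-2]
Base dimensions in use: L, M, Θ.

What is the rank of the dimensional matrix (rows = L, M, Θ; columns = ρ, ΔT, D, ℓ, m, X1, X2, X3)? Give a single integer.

3

Exponent matrix [L,M,Θ] × [ρ,ΔT,D,ℓ,m,X1,X2,X3]:
  L: [-3  0  1  1  0  3  1  3]
  M: [ 1  0  0  0  1  1 -1 -1]
  Θ: [ 0  1  0  0  0  2 -1 -2]
Row reduction gives pivot columns ρ,ΔT,D; rank = 3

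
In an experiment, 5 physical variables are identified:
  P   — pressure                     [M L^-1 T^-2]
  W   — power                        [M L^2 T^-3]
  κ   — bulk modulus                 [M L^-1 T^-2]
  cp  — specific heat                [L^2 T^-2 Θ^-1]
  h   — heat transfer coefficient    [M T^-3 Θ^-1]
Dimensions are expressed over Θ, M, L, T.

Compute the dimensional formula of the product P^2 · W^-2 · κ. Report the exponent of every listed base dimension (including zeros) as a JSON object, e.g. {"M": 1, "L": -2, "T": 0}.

Dimensional matrix (Θ×M×L×T by P×W×κ×cp×h):
  Θ: [ 0  0  0 -1 -1]
  M: [ 1  1  1  0  1]
  L: [-1  2 -1  2  0]
  T: [-2 -3 -2 -2 -3]
  [Θ]: (2)·0+(-2)·0+(1)·0 = 0
  [M]: (2)·1+(-2)·1+(1)·1 = 1
  [L]: (2)·-1+(-2)·2+(1)·-1 = -7
  [T]: (2)·-2+(-2)·-3+(1)·-2 = 0
⇒ M L^-7

{"Θ": 0, "M": 1, "L": -7, "T": 0}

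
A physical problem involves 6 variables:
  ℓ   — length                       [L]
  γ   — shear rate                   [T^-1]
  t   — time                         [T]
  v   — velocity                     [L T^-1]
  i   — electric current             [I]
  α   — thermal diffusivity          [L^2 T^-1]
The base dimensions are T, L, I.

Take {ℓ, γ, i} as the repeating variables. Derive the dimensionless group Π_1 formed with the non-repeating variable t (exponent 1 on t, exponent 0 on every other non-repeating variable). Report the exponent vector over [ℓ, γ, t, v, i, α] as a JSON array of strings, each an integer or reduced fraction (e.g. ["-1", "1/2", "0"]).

Exponent matrix [T,L,I] × [ℓ,γ,t,v,i,α]:
  T: [ 0 -1  1 -1  0 -1]
  L: [ 1  0  0  1  0  2]
  I: [ 0  0  0  0  1  0]
Echelon form has 3 nonzero rows (pivots: ℓ,γ,i)
Repeat: ℓ,γ,i; free: t,v,α
RREF:
  r0: [   1    0    0    1    0    2]
  r1: [   0    1   -1    1    0    1]
  r2: [   0    0    0    0    1    0]
Fix exponent of t at 1, v at 0, α at 0; solve each RREF row for its pivot's exponent:
  r0: exp(ℓ) + (0)·1 = 0 ⇒ exp(ℓ) = 0
  r1: exp(γ) + (-1)·1 = 0 ⇒ exp(γ) = 1
  r2: exp(i) + (0)·1 = 0 ⇒ exp(i) = 0
Π_1 = γ · t

["0", "1", "1", "0", "0", "0"]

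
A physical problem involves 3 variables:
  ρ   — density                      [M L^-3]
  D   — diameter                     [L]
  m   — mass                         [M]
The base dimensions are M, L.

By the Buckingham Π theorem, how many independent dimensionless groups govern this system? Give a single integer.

1

Exponent matrix [M,L] × [ρ,D,m]:
  M: [ 1  0  1]
  L: [-3  1  0]
Echelon form has 2 nonzero rows (pivots: ρ,D)
3 vars − rank 2 = 1 Π group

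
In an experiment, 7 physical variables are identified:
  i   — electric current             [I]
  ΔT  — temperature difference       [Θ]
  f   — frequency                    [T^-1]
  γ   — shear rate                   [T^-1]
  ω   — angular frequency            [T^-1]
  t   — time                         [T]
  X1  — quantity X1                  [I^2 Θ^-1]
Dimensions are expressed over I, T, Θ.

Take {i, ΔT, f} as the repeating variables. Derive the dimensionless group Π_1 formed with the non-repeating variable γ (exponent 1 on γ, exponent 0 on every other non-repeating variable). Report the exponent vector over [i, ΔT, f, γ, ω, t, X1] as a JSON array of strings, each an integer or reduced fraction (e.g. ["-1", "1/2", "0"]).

["0", "0", "-1", "1", "0", "0", "0"]

Write exponents as rows I,T,Θ / cols i,ΔT,f,γ,ω,t,X1:
  I: [ 1  0  0  0  0  0  2]
  T: [ 0  0 -1 -1 -1  1  0]
  Θ: [ 0  1  0  0  0  0 -1]
Row reduction gives pivot columns i,ΔT,f; rank = 3
Repeat: i,ΔT,f; free: γ,ω,t,X1
RREF:
  r0: [   1    0    0    0    0    0    2]
  r1: [   0    1    0    0    0    0   -1]
  r2: [   0    0    1    1    1   -1    0]
Fix exponent of γ at 1, ω at 0, t at 0, X1 at 0; solve each RREF row for its pivot's exponent:
  r0: exp(i) + (0)·1 = 0 ⇒ exp(i) = 0
  r1: exp(ΔT) + (0)·1 = 0 ⇒ exp(ΔT) = 0
  r2: exp(f) + (1)·1 = 0 ⇒ exp(f) = -1
Π_1 = f^-1 · γ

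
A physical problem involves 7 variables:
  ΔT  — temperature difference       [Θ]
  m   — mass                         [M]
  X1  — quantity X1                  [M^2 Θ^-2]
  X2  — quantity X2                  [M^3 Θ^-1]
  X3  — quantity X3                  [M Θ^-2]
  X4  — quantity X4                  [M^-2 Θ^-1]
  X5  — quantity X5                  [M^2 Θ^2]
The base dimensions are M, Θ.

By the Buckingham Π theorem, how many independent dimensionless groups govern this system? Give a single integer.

Exponent matrix [M,Θ] × [ΔT,m,X1,X2,X3,X4,X5]:
  M: [ 0  1  2  3  1 -2  2]
  Θ: [ 1  0 -2 -1 -2 -1  2]
Echelon form has 2 nonzero rows (pivots: ΔT,m)
7 vars − rank 2 = 5 Π groups

5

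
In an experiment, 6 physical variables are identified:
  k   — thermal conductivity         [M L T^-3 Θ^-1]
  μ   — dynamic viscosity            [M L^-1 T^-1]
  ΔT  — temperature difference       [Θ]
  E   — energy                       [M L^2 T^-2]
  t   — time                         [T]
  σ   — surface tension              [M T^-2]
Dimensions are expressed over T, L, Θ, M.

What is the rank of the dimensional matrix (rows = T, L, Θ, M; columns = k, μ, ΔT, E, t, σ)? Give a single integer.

4

Exponent matrix [T,L,Θ,M] × [k,μ,ΔT,E,t,σ]:
  T: [-3 -1  0 -2  1 -2]
  L: [ 1 -1  0  2  0  0]
  Θ: [-1  0  1  0  0  0]
  M: [ 1  1  0  1  0  1]
Echelon form has 4 nonzero rows (pivots: k,μ,ΔT,E)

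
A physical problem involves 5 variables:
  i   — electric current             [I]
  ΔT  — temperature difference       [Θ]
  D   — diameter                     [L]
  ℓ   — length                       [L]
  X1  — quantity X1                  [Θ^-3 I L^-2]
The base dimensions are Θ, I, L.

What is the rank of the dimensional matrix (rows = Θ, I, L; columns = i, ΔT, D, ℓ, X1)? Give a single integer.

Dimensional matrix (Θ×I×L by i×ΔT×D×ℓ×X1):
  Θ: [ 0  1  0  0 -3]
  I: [ 1  0  0  0  1]
  L: [ 0  0  1  1 -2]
Row reduction gives pivot columns i,ΔT,D; rank = 3

3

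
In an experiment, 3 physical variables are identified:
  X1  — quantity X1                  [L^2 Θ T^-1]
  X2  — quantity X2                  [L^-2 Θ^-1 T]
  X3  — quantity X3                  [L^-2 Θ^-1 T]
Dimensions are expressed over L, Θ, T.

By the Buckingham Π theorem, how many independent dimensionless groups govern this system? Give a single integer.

Write exponents as rows L,Θ,T / cols X1,X2,X3:
  L: [ 2 -2 -2]
  Θ: [ 1 -1 -1]
  T: [-1  1  1]
RREF → pivots at {X1} ⇒ r = 1
n=3, r=1 ⇒ 2 dimensionless groups

2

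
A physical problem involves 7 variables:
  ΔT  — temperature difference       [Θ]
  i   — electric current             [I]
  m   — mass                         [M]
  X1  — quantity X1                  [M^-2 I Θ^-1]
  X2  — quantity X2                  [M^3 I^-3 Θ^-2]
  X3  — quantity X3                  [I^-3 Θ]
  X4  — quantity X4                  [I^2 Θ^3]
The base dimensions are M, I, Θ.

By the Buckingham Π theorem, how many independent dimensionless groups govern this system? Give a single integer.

Dimensional matrix (M×I×Θ by ΔT×i×m×X1×X2×X3×X4):
  M: [ 0  0  1 -2  3  0  0]
  I: [ 0  1  0  1 -3 -3  2]
  Θ: [ 1  0  0 -1 -2  1  3]
RREF → pivots at {ΔT,i,m} ⇒ r = 3
7 vars − rank 3 = 4 Π groups

4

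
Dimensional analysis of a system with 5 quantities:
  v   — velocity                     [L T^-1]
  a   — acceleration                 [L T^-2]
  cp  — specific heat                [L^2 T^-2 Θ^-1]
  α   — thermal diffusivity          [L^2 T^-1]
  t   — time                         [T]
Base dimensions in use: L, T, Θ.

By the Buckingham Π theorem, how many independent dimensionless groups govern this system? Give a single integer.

Write exponents as rows L,T,Θ / cols v,a,cp,α,t:
  L: [ 1  1  2  2  0]
  T: [-1 -2 -2 -1  1]
  Θ: [ 0  0 -1  0  0]
RREF → pivots at {v,a,cp} ⇒ r = 3
Π count = n − r = 5 − 3 = 2

2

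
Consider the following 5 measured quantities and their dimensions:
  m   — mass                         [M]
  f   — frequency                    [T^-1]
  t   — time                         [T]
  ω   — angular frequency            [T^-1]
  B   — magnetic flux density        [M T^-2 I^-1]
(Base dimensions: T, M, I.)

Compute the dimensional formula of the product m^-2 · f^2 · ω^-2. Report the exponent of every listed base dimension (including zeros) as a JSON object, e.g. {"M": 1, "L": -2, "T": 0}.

{"T": 0, "M": -2, "I": 0}

Dimensional matrix (T×M×I by m×f×t×ω×B):
  T: [ 0 -1  1 -1 -2]
  M: [ 1  0  0  0  1]
  I: [ 0  0  0  0 -1]
  [T]: (-2)·0+(2)·-1+(-2)·-1 = 0
  [M]: (-2)·1+(2)·0+(-2)·0 = -2
  [I]: (-2)·0+(2)·0+(-2)·0 = 0
⇒ M^-2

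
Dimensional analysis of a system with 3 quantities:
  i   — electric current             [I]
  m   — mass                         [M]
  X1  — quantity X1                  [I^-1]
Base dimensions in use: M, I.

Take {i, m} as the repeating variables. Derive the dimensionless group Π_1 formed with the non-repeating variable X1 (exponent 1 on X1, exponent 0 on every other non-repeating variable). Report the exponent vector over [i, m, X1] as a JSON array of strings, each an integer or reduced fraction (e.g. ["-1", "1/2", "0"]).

["1", "0", "1"]

Exponent matrix [M,I] × [i,m,X1]:
  M: [ 0  1  0]
  I: [ 1  0 -1]
Row reduction gives pivot columns i,m; rank = 2
Pivot set = {i,m}, free = {X1}
RREF:
  r0: [   1    0   -1]
  r1: [   0    1    0]
Fix exponent of X1 at 1; solve each RREF row for its pivot's exponent:
  r0: exp(i) + (-1)·1 = 0 ⇒ exp(i) = 1
  r1: exp(m) + (0)·1 = 0 ⇒ exp(m) = 0
Π_1 = i · X1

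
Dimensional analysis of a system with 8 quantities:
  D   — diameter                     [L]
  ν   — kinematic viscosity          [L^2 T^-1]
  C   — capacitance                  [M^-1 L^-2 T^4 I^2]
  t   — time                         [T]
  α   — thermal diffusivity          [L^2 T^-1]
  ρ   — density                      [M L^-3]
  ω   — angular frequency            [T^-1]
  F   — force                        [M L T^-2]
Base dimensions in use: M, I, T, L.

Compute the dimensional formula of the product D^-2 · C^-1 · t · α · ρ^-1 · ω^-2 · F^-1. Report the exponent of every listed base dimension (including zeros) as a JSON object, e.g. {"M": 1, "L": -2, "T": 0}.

{"M": -1, "I": -2, "T": 0, "L": 4}

Exponent matrix [M,I,T,L] × [D,ν,C,t,α,ρ,ω,F]:
  M: [ 0  0 -1  0  0  1  0  1]
  I: [ 0  0  2  0  0  0  0  0]
  T: [ 0 -1  4  1 -1  0 -1 -2]
  L: [ 1  2 -2  0  2 -3  0  1]
  [M]: (-2)·0+(-1)·-1+(1)·0+(1)·0+(-1)·1+(-2)·0+(-1)·1 = -1
  [I]: (-2)·0+(-1)·2+(1)·0+(1)·0+(-1)·0+(-2)·0+(-1)·0 = -2
  [T]: (-2)·0+(-1)·4+(1)·1+(1)·-1+(-1)·0+(-2)·-1+(-1)·-2 = 0
  [L]: (-2)·1+(-1)·-2+(1)·0+(1)·2+(-1)·-3+(-2)·0+(-1)·1 = 4
⇒ M^-1 I^-2 L^4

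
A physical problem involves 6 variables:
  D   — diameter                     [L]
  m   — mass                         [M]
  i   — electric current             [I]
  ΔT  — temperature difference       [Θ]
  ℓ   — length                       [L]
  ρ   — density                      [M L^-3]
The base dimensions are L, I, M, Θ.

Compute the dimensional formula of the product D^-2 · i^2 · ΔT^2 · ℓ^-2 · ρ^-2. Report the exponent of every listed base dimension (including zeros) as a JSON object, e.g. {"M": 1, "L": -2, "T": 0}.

{"L": 2, "I": 2, "M": -2, "Θ": 2}

Write exponents as rows L,I,M,Θ / cols D,m,i,ΔT,ℓ,ρ:
  L: [ 1  0  0  0  1 -3]
  I: [ 0  0  1  0  0  0]
  M: [ 0  1  0  0  0  1]
  Θ: [ 0  0  0  1  0  0]
  [L]: (-2)·1+(2)·0+(2)·0+(-2)·1+(-2)·-3 = 2
  [I]: (-2)·0+(2)·1+(2)·0+(-2)·0+(-2)·0 = 2
  [M]: (-2)·0+(2)·0+(2)·0+(-2)·0+(-2)·1 = -2
  [Θ]: (-2)·0+(2)·0+(2)·1+(-2)·0+(-2)·0 = 2
⇒ L^2 I^2 M^-2 Θ^2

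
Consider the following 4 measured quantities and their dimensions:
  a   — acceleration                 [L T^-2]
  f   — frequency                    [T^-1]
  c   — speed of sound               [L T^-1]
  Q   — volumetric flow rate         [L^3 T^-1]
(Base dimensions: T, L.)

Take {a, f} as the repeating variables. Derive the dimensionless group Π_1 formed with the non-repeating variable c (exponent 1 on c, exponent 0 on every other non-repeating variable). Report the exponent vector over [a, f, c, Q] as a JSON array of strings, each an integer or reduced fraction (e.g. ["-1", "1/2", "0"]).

["-1", "1", "1", "0"]

Write exponents as rows T,L / cols a,f,c,Q:
  T: [-2 -1 -1 -1]
  L: [ 1  0  1  3]
Row reduction gives pivot columns a,f; rank = 2
Pivot set = {a,f}, free = {c,Q}
RREF:
  r0: [   1    0    1    3]
  r1: [   0    1   -1   -5]
Fix exponent of c at 1, Q at 0; solve each RREF row for its pivot's exponent:
  r0: exp(a) + (1)·1 = 0 ⇒ exp(a) = -1
  r1: exp(f) + (-1)·1 = 0 ⇒ exp(f) = 1
Π_1 = a^-1 · f · c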